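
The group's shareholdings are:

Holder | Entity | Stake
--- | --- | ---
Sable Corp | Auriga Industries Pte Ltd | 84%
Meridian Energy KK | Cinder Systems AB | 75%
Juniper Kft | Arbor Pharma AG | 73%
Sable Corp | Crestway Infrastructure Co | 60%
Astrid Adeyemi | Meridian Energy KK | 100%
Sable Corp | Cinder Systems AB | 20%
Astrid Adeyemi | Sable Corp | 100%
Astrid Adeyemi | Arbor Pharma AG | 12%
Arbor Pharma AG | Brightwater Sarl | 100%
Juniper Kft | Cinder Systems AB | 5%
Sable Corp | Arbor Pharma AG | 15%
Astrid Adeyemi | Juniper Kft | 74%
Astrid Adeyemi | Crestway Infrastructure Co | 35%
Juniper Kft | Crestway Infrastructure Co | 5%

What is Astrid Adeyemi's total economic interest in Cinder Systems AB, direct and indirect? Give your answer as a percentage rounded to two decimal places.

98.70%

Astrid reaches Cinder along 3 paths.
Via Meridian: 100% × 75% = 75%.
Via Sable: 100% × 20% = 20%.
Via Juniper: 74% × 5% = 3.7%.
Total: 75% + 20% + 3.7% = 98.7%.
Rounded: 98.70%.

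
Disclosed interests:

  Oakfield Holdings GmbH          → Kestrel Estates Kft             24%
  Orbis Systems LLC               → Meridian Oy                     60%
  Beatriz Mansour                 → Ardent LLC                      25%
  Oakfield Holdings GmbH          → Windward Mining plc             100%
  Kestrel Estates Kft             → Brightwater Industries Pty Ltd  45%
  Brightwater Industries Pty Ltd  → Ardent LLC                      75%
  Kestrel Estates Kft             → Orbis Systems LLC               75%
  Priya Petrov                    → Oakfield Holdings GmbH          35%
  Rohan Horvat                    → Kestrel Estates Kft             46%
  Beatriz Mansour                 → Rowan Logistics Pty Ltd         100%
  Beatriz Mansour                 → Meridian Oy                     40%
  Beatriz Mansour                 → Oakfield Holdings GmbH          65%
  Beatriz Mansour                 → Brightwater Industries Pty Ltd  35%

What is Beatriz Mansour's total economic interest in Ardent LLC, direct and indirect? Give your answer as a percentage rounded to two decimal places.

56.52%

Beatriz reaches Ardent along 3 paths.
Via Brightwater: 35% × 75% = 26.25%.
Via Oakfield → Kestrel → Brightwater: 65% × 24% × 45% × 75% = 5.265%.
Direct stake: 25% = 25%.
Total: 26.25% + 5.265% + 25% = 56.515%.
Rounded: 56.52%.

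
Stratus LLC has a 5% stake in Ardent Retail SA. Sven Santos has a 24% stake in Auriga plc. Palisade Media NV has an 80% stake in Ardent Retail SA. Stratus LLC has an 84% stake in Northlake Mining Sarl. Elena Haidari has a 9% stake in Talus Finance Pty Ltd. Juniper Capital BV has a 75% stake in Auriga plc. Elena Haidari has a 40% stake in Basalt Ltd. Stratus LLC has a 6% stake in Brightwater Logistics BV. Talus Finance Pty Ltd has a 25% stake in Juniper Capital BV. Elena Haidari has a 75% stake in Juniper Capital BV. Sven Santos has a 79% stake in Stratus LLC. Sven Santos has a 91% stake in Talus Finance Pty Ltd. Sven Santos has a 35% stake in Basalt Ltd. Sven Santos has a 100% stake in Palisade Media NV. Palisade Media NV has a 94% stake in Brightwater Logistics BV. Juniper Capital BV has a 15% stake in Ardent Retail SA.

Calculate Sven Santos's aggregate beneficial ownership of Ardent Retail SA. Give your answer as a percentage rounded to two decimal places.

Sven reaches Ardent along 3 paths.
Via Stratus: 79% × 5% = 3.95%.
Via Palisade: 100% × 80% = 80%.
Via Talus → Juniper: 91% × 25% × 15% = 3.4125%.
Total: 3.95% + 80% + 3.4125% = 87.3625%.
Rounded: 87.36%.

87.36%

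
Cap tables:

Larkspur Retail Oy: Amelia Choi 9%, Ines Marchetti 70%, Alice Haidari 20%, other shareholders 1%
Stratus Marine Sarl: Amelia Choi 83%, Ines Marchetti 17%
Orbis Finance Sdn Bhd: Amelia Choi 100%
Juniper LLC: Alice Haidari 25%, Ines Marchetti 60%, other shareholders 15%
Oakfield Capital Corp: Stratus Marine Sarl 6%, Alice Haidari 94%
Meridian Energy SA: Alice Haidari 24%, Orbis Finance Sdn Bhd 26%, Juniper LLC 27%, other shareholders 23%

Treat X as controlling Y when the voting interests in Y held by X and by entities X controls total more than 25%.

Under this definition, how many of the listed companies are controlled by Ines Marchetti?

3

Ines holds 70% of Larkspur, so Ines controls Larkspur.
Ines holds 60% of Juniper, so Ines controls Juniper.
Juniper holds 27% of Meridian, so Ines controls Meridian.
No other company's threshold is met.
Ines controls 3 companies.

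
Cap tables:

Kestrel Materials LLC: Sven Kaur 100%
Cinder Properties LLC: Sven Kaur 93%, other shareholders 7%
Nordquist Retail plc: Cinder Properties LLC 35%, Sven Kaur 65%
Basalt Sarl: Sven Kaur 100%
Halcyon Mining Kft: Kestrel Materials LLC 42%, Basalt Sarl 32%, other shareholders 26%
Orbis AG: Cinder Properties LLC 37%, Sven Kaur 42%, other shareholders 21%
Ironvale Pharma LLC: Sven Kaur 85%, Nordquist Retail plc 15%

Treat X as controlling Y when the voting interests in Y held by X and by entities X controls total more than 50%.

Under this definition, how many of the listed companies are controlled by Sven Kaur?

7

Sven holds 100% of Kestrel, so Sven controls Kestrel.
Sven holds 93% of Cinder, so Sven controls Cinder.
Cinder and Sven together hold 35% + 65% = 100% of Nordquist, so Sven controls Nordquist.
Sven holds 100% of Basalt, so Sven controls Basalt.
Kestrel and Basalt together hold 42% + 32% = 74% of Halcyon, so Sven controls Halcyon.
Cinder and Sven together hold 37% + 42% = 79% of Orbis, so Sven controls Orbis.
Sven and Nordquist together hold 85% + 15% = 100% of Ironvale, so Sven controls Ironvale.
Sven controls 7 companies.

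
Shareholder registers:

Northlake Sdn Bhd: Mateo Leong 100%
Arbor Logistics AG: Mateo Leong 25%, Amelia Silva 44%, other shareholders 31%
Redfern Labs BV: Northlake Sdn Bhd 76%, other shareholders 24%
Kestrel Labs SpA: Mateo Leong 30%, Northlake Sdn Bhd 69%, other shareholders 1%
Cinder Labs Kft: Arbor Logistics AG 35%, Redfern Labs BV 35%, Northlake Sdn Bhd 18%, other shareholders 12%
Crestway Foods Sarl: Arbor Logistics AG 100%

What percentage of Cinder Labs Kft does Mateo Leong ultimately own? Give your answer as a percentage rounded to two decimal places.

Mateo reaches Cinder along 3 paths.
Via Arbor: 25% × 35% = 8.75%.
Via Northlake → Redfern: 100% × 76% × 35% = 26.6%.
Via Northlake: 100% × 18% = 18%.
Total: 8.75% + 26.6% + 18% = 53.35%.

53.35%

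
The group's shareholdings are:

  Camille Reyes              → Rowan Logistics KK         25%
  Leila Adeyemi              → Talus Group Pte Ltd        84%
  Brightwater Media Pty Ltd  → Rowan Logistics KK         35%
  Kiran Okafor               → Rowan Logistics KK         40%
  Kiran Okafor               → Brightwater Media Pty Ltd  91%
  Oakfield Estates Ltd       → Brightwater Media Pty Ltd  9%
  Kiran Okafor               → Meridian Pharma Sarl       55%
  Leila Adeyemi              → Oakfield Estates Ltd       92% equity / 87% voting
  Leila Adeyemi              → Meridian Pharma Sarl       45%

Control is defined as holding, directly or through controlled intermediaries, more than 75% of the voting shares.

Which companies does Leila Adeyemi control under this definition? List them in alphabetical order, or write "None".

Leila holds 87% of Oakfield, so Leila controls Oakfield.
Leila holds 84% of Talus, so Leila controls Talus.
No other company's threshold is met.

Oakfield Estates Ltd, Talus Group Pte Ltd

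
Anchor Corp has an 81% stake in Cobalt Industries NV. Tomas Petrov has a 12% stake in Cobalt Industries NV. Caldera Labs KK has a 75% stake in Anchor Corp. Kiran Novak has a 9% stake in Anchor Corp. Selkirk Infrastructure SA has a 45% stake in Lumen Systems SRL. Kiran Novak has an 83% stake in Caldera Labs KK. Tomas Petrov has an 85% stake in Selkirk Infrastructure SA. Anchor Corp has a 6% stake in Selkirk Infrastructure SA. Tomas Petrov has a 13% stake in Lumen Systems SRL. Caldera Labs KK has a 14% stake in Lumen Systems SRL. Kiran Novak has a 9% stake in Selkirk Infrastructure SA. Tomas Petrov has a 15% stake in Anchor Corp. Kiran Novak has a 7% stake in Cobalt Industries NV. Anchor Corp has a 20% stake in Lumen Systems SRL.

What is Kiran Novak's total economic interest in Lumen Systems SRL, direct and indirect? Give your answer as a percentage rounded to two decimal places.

Kiran reaches Lumen along 6 paths.
Via Anchor → Selkirk: 9% × 6% × 45% = 0.243%.
Via Caldera → Anchor → Selkirk: 83% × 75% × 6% × 45% = 1.68075%.
Via Selkirk: 9% × 45% = 4.05%.
Via Anchor: 9% × 20% = 1.8%.
Via Caldera → Anchor: 83% × 75% × 20% = 12.45%.
Via Caldera: 83% × 14% = 11.62%.
Total: 0.243% + 1.68075% + 4.05% + 1.8% + 12.45% + 11.62% = 31.84375%.
Rounded: 31.84%.

31.84%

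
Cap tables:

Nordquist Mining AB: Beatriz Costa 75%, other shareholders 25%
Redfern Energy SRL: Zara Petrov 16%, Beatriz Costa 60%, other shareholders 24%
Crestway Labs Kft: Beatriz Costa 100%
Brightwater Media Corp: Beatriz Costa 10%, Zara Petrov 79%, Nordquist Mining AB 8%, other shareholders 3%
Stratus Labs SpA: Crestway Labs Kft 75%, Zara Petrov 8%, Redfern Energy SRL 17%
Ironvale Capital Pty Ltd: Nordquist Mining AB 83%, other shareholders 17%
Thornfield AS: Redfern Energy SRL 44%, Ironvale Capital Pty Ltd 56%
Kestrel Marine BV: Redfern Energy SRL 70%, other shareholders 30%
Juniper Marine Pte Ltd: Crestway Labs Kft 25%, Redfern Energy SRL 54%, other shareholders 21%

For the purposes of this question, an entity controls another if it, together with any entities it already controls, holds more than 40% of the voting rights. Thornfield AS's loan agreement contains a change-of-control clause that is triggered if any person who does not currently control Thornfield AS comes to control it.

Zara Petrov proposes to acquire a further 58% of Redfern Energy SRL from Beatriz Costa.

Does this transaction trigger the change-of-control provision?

Yes

The purchase adds only to Zara's holdings (Beatriz's stake shrinks), so Zara is the only person who could newly come to control Thornfield.
Zara holds 79% of Brightwater, so Zara controls Brightwater.
Neither Zara nor any entity Zara controls holds any voting interest in Thornfield.
So before the transaction, Zara does not control Thornfield.
After the purchase, Zara's direct stake in Redfern rises to 16% + 58% = 74%, and Beatriz's stake falls to 2%.
Zara holds 74% of Redfern, so Zara controls Redfern.
Redfern holds 44% of Thornfield, so Zara controls Thornfield.
Zara did not control Thornfield before and does after, so the clause is triggered.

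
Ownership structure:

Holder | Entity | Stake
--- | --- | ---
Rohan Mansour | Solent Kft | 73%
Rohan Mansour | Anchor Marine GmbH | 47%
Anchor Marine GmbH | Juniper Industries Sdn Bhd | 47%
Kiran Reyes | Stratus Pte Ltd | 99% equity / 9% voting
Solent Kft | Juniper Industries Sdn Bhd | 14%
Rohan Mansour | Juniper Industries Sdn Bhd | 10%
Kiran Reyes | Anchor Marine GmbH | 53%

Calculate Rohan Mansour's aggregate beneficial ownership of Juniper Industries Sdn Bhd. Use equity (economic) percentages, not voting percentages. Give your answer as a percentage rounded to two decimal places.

42.31%

Rohan reaches Juniper along 3 paths.
Direct stake: 10% = 10%.
Via Anchor: 47% × 47% = 22.09%.
Via Solent: 73% × 14% = 10.22%.
Total: 10% + 22.09% + 10.22% = 42.31%.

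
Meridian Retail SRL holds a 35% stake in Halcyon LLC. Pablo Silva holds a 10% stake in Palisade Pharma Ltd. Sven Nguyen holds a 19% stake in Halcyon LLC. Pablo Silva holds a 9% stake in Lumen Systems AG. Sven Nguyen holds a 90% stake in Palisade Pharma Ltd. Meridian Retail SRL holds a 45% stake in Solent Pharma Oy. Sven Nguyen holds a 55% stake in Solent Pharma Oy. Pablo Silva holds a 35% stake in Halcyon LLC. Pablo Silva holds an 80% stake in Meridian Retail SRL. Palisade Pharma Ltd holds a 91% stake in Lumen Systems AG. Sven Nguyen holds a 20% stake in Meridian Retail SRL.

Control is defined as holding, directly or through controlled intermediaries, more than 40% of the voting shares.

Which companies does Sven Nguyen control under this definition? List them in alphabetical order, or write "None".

Sven holds 90% of Palisade, so Sven controls Palisade.
Sven holds 55% of Solent, so Sven controls Solent.
Palisade holds 91% of Lumen, so Sven controls Lumen.
No other company's threshold is met.

Lumen Systems AG, Palisade Pharma Ltd, Solent Pharma Oy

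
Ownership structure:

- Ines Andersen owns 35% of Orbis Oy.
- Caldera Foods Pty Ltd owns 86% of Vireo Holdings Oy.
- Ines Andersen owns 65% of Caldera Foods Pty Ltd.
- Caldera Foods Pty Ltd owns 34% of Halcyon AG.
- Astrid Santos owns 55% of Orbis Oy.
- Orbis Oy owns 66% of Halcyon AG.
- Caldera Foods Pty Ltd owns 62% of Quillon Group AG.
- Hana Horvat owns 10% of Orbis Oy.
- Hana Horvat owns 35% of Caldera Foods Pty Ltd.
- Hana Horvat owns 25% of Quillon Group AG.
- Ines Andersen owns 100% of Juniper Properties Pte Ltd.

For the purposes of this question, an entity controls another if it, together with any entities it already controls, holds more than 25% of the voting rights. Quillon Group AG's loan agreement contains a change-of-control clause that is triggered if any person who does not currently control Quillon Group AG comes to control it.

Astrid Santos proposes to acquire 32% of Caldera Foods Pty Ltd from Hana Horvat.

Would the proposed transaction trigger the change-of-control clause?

The purchase adds only to Astrid's holdings (Hana's stake shrinks), so Astrid is the only person who could newly come to control Quillon.
Astrid holds 55% of Orbis, so Astrid controls Orbis.
Orbis holds 66% of Halcyon, so Astrid controls Halcyon.
Neither Astrid nor any entity Astrid controls holds any voting interest in Quillon.
So before the transaction, Astrid does not control Quillon.
After the purchase, Astrid holds 32% of Caldera directly, and Hana's stake falls to 3%.
Astrid holds 32% of Caldera, so Astrid controls Caldera.
Caldera holds 62% of Quillon, so Astrid controls Quillon.
Astrid did not control Quillon before and does after, so the clause is triggered.

Yes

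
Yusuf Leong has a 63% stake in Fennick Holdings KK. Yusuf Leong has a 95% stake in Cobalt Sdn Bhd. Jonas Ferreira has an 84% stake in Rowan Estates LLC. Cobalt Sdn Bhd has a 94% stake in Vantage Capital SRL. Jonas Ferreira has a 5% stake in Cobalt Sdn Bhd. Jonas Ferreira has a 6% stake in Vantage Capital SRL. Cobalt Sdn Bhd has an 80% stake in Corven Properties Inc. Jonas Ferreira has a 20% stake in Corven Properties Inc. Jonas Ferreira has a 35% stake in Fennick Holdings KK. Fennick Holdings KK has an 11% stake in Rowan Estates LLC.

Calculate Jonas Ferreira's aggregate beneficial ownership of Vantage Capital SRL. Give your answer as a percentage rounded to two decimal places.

10.70%

Jonas reaches Vantage along 2 paths.
Direct stake: 6% = 6%.
Via Cobalt: 5% × 94% = 4.7%.
Total: 6% + 4.7% = 10.7%.
Rounded: 10.70%.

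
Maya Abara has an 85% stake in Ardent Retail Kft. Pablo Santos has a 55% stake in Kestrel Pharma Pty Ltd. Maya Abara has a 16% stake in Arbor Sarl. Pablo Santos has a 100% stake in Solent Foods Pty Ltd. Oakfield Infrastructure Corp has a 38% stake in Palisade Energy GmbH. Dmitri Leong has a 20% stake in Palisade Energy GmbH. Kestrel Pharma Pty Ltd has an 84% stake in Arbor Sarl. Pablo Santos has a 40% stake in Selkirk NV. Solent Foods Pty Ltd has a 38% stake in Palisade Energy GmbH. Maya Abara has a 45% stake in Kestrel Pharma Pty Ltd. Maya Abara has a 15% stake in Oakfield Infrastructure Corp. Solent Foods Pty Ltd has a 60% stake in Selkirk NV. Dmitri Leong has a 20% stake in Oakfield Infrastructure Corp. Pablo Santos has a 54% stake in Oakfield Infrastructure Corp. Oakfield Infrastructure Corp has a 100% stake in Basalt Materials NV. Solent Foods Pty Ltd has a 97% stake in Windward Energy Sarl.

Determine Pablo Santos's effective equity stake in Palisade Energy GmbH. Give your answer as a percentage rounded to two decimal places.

Pablo reaches Palisade along 2 paths.
Via Solent: 100% × 38% = 38%.
Via Oakfield: 54% × 38% = 20.52%.
Total: 38% + 20.52% = 58.52%.

58.52%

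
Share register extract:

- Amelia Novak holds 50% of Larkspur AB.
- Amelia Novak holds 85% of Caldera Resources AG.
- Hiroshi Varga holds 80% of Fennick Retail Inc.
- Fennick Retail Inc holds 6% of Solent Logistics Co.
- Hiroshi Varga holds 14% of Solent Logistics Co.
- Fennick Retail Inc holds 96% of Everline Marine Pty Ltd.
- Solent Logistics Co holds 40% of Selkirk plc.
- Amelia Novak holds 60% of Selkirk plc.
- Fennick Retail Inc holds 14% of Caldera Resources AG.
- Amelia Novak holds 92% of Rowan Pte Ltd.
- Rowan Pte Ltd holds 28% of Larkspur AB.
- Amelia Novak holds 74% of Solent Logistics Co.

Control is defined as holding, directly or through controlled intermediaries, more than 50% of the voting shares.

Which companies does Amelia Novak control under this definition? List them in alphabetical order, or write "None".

Caldera Resources AG, Larkspur AB, Rowan Pte Ltd, Selkirk plc, Solent Logistics Co

Amelia holds 74% of Solent, so Amelia controls Solent.
Amelia holds 85% of Caldera, so Amelia controls Caldera.
Amelia holds 92% of Rowan, so Amelia controls Rowan.
Rowan and Amelia together hold 28% + 50% = 78% of Larkspur, so Amelia controls Larkspur.
Solent and Amelia together hold 40% + 60% = 100% of Selkirk, so Amelia controls Selkirk.
No other company's threshold is met.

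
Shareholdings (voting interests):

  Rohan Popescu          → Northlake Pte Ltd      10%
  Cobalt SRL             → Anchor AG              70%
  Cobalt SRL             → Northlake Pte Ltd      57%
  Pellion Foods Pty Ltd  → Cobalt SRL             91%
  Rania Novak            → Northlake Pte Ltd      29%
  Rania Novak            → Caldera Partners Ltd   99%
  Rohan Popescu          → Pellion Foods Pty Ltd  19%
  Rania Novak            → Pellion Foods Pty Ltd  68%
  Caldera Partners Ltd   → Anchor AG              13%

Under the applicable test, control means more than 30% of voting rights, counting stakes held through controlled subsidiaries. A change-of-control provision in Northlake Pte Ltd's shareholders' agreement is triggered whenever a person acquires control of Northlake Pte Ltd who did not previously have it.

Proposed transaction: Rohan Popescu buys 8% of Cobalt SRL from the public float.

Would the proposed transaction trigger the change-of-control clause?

The purchase changes only Rohan's holdings, so Rohan is the only person who could newly come to control Northlake.
Rohan's largest direct stake is 19% in Pellion, which does not meet the threshold, so Rohan controls no company.
In Northlake, Rohan's side holds only 10%, not > 30%.
So before the transaction, Rohan does not control Northlake.
After the purchase, Rohan holds 8% of Cobalt directly.
Rohan's side now holds 8% of Cobalt, not > 30%, so Rohan still does not control Cobalt.
After the transaction, Rohan's side holds 10% of Northlake, not > 30%, so Rohan still does not control Northlake.
No new person acquires control, so the clause is not triggered.

No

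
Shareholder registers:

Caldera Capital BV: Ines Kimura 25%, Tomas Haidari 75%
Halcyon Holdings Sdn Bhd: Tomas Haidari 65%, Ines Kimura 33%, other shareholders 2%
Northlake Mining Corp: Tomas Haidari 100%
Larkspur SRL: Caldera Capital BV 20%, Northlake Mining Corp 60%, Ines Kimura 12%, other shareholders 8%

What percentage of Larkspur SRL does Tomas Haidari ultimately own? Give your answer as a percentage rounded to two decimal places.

75.00%

Tomas reaches Larkspur along 2 paths.
Via Caldera: 75% × 20% = 15%.
Via Northlake: 100% × 60% = 60%.
Total: 15% + 60% = 75%.
Rounded: 75.00%.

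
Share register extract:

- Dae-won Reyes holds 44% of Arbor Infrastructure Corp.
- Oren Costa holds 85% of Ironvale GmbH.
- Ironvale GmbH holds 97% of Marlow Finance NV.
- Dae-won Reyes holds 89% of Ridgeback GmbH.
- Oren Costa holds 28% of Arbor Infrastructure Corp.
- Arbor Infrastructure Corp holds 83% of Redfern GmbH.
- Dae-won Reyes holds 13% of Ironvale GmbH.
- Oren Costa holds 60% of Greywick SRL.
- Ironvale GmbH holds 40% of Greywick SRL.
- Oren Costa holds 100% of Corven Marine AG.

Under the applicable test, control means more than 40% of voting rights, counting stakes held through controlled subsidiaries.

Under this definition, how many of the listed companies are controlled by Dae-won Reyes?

Dae-won holds 44% of Arbor, so Dae-won controls Arbor.
Dae-won holds 89% of Ridgeback, so Dae-won controls Ridgeback.
Arbor holds 83% of Redfern, so Dae-won controls Redfern.
No other company's threshold is met.
Dae-won controls 3 companies.

3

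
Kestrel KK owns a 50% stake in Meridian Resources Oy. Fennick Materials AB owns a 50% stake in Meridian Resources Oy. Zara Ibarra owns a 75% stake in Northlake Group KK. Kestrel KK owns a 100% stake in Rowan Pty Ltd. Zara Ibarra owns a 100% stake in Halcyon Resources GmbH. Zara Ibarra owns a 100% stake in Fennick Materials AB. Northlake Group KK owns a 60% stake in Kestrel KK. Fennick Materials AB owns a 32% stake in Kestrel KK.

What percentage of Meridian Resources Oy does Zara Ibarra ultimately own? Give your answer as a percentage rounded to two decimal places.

88.50%

Zara reaches Meridian along 3 paths.
Via Fennick: 100% × 50% = 50%.
Via Fennick → Kestrel: 100% × 32% × 50% = 16%.
Via Northlake → Kestrel: 75% × 60% × 50% = 22.5%.
Total: 50% + 16% + 22.5% = 88.5%.
Rounded: 88.50%.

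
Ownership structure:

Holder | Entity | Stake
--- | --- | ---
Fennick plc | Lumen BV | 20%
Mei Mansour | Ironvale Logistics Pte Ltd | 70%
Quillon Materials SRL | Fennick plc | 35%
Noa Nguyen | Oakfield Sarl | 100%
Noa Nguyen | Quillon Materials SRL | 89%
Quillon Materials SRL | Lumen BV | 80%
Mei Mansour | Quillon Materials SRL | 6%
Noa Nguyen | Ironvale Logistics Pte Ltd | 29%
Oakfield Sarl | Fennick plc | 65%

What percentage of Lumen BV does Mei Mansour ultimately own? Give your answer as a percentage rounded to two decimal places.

5.22%

Mei reaches Lumen along 2 paths.
Via Quillon → Fennick: 6% × 35% × 20% = 0.42%.
Via Quillon: 6% × 80% = 4.8%.
Total: 0.42% + 4.8% = 5.22%.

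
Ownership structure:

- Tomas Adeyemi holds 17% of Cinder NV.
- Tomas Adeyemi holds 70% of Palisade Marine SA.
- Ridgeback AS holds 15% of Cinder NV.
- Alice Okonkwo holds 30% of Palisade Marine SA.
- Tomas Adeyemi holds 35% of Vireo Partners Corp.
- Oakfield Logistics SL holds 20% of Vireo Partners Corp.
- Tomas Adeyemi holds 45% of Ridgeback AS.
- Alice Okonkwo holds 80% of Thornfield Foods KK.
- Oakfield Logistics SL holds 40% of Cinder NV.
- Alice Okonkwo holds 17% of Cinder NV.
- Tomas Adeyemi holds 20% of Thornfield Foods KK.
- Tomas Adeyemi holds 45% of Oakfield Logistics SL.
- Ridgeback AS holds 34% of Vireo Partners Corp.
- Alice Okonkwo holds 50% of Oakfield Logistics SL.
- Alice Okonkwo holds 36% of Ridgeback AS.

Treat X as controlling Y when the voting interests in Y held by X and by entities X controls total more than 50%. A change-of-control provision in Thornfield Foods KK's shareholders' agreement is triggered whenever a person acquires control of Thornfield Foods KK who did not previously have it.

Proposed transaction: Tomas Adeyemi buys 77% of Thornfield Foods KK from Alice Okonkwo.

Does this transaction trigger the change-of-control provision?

The purchase adds only to Tomas's holdings (Alice's stake shrinks), so Tomas is the only person who could newly come to control Thornfield.
Tomas holds 70% of Palisade, so Tomas controls Palisade.
In Thornfield, Tomas's side holds only 20%, not > 50%.
So before the transaction, Tomas does not control Thornfield.
After the purchase, Tomas's direct stake in Thornfield rises to 20% + 77% = 97%, and Alice's stake falls to 3%.
Tomas holds 97% of Thornfield, so Tomas controls Thornfield.
Tomas did not control Thornfield before and does after, so the clause is triggered.

Yes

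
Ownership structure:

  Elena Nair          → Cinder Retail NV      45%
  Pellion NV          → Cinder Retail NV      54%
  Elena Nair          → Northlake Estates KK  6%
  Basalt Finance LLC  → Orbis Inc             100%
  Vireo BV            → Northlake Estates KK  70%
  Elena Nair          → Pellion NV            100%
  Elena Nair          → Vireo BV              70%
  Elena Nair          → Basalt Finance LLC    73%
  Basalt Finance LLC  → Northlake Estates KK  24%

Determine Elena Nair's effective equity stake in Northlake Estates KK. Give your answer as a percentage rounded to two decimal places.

Elena reaches Northlake along 3 paths.
Via Basalt: 73% × 24% = 17.52%.
Via Vireo: 70% × 70% = 49%.
Direct stake: 6% = 6%.
Total: 17.52% + 49% + 6% = 72.52%.

72.52%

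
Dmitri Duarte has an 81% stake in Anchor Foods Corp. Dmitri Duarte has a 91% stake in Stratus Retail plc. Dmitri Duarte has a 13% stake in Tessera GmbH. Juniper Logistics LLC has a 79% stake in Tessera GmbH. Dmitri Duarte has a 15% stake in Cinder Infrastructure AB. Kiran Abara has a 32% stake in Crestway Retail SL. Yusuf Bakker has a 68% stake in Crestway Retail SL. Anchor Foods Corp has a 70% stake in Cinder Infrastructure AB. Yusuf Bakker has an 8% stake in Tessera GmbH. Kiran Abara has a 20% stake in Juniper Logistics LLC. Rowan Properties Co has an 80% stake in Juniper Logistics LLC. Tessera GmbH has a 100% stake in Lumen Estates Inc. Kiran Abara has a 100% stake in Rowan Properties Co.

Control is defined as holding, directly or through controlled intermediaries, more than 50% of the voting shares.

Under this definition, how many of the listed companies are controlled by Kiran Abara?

4

Kiran holds 100% of Rowan, so Kiran controls Rowan.
Kiran and Rowan together hold 20% + 80% = 100% of Juniper, so Kiran controls Juniper.
Juniper holds 79% of Tessera, so Kiran controls Tessera.
Tessera holds 100% of Lumen, so Kiran controls Lumen.
No other company's threshold is met.
Kiran controls 4 companies.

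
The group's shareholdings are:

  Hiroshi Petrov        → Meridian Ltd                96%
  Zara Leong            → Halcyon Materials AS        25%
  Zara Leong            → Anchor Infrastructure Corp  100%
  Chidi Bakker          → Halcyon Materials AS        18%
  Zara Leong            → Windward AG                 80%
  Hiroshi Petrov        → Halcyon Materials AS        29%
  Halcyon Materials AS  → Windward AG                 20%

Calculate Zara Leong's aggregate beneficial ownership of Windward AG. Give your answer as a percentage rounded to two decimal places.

Zara reaches Windward along 2 paths.
Direct stake: 80% = 80%.
Via Halcyon: 25% × 20% = 5%.
Total: 80% + 5% = 85%.
Rounded: 85.00%.

85.00%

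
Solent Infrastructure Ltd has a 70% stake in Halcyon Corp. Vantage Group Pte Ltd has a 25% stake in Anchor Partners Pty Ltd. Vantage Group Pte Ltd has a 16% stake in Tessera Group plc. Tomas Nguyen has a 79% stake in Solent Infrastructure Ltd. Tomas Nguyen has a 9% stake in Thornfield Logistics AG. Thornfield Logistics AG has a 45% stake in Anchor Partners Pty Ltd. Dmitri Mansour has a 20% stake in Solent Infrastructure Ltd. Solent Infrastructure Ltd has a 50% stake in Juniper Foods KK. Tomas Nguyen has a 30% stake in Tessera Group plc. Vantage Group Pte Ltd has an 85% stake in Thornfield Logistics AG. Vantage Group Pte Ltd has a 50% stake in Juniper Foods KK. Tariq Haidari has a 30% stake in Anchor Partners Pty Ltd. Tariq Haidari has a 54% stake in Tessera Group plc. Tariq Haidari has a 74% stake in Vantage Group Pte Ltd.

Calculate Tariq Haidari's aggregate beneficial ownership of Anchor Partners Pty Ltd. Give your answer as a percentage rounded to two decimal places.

Tariq reaches Anchor along 3 paths.
Via Vantage → Thornfield: 74% × 85% × 45% = 28.305%.
Via Vantage: 74% × 25% = 18.5%.
Direct stake: 30% = 30%.
Total: 28.305% + 18.5% + 30% = 76.805%.
Rounded: 76.81%.

76.81%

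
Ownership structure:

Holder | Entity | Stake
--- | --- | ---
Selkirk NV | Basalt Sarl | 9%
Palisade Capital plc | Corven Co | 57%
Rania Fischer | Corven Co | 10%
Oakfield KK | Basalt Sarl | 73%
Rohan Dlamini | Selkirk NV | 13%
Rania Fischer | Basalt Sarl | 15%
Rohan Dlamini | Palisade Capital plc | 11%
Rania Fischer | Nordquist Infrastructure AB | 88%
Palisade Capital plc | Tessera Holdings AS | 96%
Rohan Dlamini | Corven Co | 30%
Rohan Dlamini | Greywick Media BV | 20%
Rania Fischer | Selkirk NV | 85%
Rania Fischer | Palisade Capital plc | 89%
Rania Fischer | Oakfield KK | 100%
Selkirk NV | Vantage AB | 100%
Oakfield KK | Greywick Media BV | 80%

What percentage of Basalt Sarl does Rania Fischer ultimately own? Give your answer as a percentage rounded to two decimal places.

95.65%

Rania reaches Basalt along 3 paths.
Direct stake: 15% = 15%.
Via Oakfield: 100% × 73% = 73%.
Via Selkirk: 85% × 9% = 7.65%.
Total: 15% + 73% + 7.65% = 95.65%.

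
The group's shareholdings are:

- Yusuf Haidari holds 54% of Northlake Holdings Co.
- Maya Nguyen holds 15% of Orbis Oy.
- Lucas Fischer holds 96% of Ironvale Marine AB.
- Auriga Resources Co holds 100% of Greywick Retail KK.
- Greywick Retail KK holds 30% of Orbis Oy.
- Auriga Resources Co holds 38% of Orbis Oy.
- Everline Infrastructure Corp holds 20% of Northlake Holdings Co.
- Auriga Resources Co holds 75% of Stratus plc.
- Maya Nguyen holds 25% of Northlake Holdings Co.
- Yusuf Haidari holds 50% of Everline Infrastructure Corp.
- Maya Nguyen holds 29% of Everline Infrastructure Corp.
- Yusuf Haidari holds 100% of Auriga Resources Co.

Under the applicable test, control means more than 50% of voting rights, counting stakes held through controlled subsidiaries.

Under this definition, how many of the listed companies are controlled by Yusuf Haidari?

Yusuf holds 100% of Auriga, so Yusuf controls Auriga.
Auriga holds 75% of Stratus, so Yusuf controls Stratus.
Yusuf holds 54% of Northlake, so Yusuf controls Northlake.
Auriga holds 100% of Greywick, so Yusuf controls Greywick.
Greywick and Auriga together hold 30% + 38% = 68% of Orbis, so Yusuf controls Orbis.
No other company's threshold is met.
Yusuf controls 5 companies.

5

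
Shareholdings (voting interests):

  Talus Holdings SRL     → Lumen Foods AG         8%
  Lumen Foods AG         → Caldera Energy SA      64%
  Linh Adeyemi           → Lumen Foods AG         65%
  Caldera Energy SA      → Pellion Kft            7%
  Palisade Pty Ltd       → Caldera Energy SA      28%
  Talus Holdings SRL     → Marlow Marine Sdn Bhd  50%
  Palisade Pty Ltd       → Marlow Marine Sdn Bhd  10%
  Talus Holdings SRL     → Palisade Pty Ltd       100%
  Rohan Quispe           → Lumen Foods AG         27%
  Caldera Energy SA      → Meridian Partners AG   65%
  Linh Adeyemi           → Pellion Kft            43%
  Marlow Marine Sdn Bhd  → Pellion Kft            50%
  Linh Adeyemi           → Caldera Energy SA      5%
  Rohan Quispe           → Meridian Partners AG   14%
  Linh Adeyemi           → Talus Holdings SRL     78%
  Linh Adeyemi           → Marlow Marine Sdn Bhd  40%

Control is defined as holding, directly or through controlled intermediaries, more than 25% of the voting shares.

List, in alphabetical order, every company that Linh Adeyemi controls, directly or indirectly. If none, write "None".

Caldera Energy SA, Lumen Foods AG, Marlow Marine Sdn Bhd, Meridian Partners AG, Palisade Pty Ltd, Pellion Kft, Talus Holdings SRL

Linh holds 78% of Talus, so Linh controls Talus.
Linh and Talus together hold 65% + 8% = 73% of Lumen, so Linh controls Lumen.
Talus holds 100% of Palisade, so Linh controls Palisade.
Linh and Palisade and Lumen together hold 5% + 28% + 64% = 97% of Caldera, so Linh controls Caldera.
Palisade and Talus and Linh together hold 10% + 50% + 40% = 100% of Marlow, so Linh controls Marlow.
Caldera holds 65% of Meridian, so Linh controls Meridian.
Marlow and Caldera and Linh together hold 50% + 7% + 43% = 100% of Pellion, so Linh controls Pellion.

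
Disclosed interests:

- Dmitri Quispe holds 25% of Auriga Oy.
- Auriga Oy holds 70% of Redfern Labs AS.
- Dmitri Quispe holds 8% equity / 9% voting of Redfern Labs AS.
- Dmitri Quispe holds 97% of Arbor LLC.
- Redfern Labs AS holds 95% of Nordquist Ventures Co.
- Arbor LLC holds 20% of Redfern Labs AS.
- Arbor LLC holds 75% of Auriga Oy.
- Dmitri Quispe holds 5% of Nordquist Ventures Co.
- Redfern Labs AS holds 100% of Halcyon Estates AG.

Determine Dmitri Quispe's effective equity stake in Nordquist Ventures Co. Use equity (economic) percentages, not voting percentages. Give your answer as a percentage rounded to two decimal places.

Dmitri reaches Nordquist along 5 paths.
Via Arbor → Redfern: 97% × 20% × 95% = 18.43%.
Via Auriga → Redfern: 25% × 70% × 95% = 16.625%.
Via Arbor → Auriga → Redfern: 97% × 75% × 70% × 95% = 48.37875%.
Via Redfern: 8% × 95% = 7.6%.
Direct stake: 5% = 5%.
Total: 18.43% + 16.625% + 48.37875% + 7.6% + 5% = 96.03375%.
Rounded: 96.03%.

96.03%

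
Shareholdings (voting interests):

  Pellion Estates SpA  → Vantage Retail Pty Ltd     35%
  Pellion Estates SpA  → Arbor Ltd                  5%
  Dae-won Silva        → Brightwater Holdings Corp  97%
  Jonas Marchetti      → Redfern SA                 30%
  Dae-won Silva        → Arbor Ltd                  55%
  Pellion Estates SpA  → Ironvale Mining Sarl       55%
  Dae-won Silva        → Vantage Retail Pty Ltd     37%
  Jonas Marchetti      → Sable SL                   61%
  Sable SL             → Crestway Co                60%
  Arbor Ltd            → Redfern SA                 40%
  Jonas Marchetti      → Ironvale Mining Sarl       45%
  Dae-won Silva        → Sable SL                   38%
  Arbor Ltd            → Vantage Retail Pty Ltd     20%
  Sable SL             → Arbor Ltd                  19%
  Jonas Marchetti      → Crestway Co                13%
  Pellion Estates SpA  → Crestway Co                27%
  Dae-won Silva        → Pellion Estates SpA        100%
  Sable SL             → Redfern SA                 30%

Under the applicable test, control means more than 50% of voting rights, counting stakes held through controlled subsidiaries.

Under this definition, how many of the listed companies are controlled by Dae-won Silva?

Dae-won holds 100% of Pellion, so Dae-won controls Pellion.
Dae-won and Pellion together hold 55% + 5% = 60% of Arbor, so Dae-won controls Arbor.
Pellion holds 55% of Ironvale, so Dae-won controls Ironvale.
Arbor and Dae-won and Pellion together hold 20% + 37% + 35% = 92% of Vantage, so Dae-won controls Vantage.
Dae-won holds 97% of Brightwater, so Dae-won controls Brightwater.
No other company's threshold is met.
Dae-won controls 5 companies.

5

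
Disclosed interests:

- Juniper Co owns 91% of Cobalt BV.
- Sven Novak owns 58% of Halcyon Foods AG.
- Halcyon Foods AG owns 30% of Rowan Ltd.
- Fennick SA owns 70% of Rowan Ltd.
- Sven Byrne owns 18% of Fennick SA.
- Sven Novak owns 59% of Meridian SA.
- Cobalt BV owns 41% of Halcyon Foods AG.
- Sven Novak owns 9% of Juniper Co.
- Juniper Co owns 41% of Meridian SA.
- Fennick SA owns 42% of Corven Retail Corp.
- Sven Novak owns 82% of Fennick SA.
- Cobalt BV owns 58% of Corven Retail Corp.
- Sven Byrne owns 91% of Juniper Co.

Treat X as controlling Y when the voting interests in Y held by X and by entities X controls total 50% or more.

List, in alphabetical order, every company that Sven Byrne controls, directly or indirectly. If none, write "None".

Cobalt BV, Corven Retail Corp, Juniper Co

Sven Byrne holds 91% of Juniper, so Sven Byrne controls Juniper.
Juniper holds 91% of Cobalt, so Sven Byrne controls Cobalt.
Cobalt holds 58% of Corven, so Sven Byrne controls Corven.
No other company's threshold is met.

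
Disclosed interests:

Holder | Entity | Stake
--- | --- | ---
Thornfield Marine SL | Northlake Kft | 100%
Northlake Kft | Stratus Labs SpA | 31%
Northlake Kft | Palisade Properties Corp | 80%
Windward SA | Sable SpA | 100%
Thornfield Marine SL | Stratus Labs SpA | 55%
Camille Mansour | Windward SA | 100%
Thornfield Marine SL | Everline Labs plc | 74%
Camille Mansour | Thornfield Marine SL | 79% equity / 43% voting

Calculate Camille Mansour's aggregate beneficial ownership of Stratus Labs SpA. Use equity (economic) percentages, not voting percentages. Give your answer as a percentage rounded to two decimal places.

Camille reaches Stratus along 2 paths.
Via Thornfield → Northlake: 79% × 100% × 31% = 24.49%.
Via Thornfield: 79% × 55% = 43.45%.
Total: 24.49% + 43.45% = 67.94%.

67.94%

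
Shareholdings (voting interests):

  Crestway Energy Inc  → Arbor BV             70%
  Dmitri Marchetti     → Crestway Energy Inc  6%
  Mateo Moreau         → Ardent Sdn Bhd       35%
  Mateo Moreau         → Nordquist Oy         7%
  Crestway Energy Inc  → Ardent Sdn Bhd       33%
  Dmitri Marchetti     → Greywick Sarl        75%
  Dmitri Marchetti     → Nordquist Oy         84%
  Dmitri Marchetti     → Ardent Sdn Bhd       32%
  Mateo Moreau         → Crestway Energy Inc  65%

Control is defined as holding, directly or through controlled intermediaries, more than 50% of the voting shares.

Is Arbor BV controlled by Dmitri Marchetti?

No

Dmitri holds 75% of Greywick, so Dmitri controls Greywick.
Dmitri holds 84% of Nordquist, so Dmitri controls Nordquist.
Neither Dmitri nor any entity Dmitri controls holds any voting interest in Arbor.
So Dmitri does not control Arbor.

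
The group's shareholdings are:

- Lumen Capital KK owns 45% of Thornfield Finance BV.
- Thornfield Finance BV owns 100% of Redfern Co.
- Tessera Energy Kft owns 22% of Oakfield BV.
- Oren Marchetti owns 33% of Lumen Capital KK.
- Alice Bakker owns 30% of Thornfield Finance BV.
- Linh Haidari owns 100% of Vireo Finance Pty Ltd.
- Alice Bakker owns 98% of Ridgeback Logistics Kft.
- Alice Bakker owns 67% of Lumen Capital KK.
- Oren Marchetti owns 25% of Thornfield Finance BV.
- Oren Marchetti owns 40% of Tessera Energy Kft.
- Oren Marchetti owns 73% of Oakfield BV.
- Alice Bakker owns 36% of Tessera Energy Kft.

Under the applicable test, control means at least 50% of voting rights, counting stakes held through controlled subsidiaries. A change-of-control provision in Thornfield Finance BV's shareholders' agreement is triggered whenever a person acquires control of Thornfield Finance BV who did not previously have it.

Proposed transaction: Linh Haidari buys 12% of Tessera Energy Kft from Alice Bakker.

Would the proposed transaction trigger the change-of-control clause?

No

The purchase adds only to Linh's holdings (Alice's stake shrinks), so Linh is the only person who could newly come to control Thornfield.
Linh holds 100% of Vireo, so Linh controls Vireo.
Neither Linh nor any entity Linh controls holds any voting interest in Thornfield.
So before the transaction, Linh does not control Thornfield.
After the purchase, Linh holds 12% of Tessera directly, and Alice's stake falls to 24%.
Linh's side now holds 12% of Tessera, not ≥ 50%, so Linh still does not control Tessera.
After the transaction, neither Linh nor any entity Linh controls holds a voting interest in Thornfield, so Linh still does not control it.
No new person acquires control, so the clause is not triggered.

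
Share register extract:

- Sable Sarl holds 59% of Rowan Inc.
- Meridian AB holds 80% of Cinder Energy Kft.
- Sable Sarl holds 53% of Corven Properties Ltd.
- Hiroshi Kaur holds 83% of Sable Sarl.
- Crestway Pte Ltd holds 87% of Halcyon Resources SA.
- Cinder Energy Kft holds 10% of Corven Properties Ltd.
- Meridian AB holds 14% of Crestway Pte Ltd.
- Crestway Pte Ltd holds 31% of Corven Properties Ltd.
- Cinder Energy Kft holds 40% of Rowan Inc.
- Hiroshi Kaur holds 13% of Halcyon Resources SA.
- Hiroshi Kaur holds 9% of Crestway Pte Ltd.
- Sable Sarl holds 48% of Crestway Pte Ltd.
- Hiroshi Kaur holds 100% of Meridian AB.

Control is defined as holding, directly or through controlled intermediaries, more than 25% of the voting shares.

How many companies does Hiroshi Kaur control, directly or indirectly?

7

Hiroshi holds 100% of Meridian, so Hiroshi controls Meridian.
Hiroshi holds 83% of Sable, so Hiroshi controls Sable.
Sable and Meridian and Hiroshi together hold 48% + 14% + 9% = 71% of Crestway, so Hiroshi controls Crestway.
Meridian holds 80% of Cinder, so Hiroshi controls Cinder.
Sable and Cinder together hold 59% + 40% = 99% of Rowan, so Hiroshi controls Rowan.
Sable and Crestway and Cinder together hold 53% + 31% + 10% = 94% of Corven, so Hiroshi controls Corven.
Crestway and Hiroshi together hold 87% + 13% = 100% of Halcyon, so Hiroshi controls Halcyon.
Hiroshi controls 7 companies.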